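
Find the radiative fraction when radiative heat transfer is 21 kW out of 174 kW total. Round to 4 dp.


f_rad = Q_rad / Q_total
f_rad = 21 / 174 = 0.1207


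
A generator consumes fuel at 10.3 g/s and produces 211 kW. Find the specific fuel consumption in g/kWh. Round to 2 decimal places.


SFC = (mf / BP) * 3600
Rate = 10.3 / 211 = 0.048815 g/(s*kW)
SFC = 0.048815 * 3600 = 175.73 g/kWh


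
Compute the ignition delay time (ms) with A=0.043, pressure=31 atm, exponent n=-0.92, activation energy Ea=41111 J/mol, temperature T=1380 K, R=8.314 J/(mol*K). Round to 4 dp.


tau = A * P^n * exp(Ea/(R*T))
P^n = 31^(-0.92) = 0.04245680
Ea/(R*T) = 41111/(8.314*1380) = 3.583183
exp(Ea/(R*T)) = 35.987892
tau = 0.043 * 0.04245680 * 35.987892 = 0.0657 ms


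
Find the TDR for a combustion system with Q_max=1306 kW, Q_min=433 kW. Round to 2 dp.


TDR = Q_max / Q_min
TDR = 1306 / 433 = 3.02


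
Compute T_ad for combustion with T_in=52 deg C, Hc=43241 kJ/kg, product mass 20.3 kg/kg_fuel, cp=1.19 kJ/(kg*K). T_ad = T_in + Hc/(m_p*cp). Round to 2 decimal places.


T_ad = T_in + Hc / (m_p * cp)
Denominator = 20.3 * 1.19 = 24.1570
Temperature rise = 43241 / 24.1570 = 1790.00 K
T_ad = 52 + 1790.00 = 1842.00 deg C


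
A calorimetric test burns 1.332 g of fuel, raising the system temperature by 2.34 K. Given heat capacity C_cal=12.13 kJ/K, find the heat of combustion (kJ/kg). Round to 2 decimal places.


Hc = C_cal * delta_T / m_fuel
Q_released = 12.13 * 2.34 = 28.3842 kJ
m_fuel = 1.332 g = 1.332/1000 kg = 0.001332 kg
Hc = 28.3842 / 0.001332 = 21309.46 kJ/kg


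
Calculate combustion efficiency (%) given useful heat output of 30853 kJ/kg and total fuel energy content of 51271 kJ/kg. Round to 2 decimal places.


Efficiency = (Q_useful / Q_fuel) * 100
Efficiency = (30853 / 51271) * 100
Efficiency = 0.6018 * 100 = 60.18%


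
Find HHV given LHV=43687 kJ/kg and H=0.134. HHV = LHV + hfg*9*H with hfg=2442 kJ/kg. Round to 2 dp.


HHV = LHV + hfg * 9 * H
Water addition = 2442 * 9 * 0.134 = 2945.052 kJ/kg
HHV = 43687 + 2945.052 = 46632.05 kJ/kg


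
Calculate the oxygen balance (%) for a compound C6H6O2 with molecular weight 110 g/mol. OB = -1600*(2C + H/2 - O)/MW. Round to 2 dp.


OB = -1600 * (2C + H/2 - O) / MW
Inner = 2*6 + 6/2 - 2 = 13.00
OB = -1600 * 13.00 / 110 = -189.09%


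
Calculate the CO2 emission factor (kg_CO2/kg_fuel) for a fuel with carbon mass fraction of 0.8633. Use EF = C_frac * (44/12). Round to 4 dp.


EF = C_frac * (M_CO2 / M_C)
EF = 0.8633 * (44/12)
EF = 0.8633 * 3.666667 = 3.1654 kg_CO2/kg_fuel


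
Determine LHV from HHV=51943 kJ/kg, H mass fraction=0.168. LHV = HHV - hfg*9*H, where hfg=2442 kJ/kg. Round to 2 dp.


LHV = HHV - hfg * 9 * H
Water correction = 2442 * 9 * 0.168 = 3692.304 kJ/kg
LHV = 51943 - 3692.304 = 48250.70 kJ/kg


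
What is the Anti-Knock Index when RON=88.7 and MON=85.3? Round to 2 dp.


AKI = (RON + MON) / 2
AKI = (88.7 + 85.3) / 2
AKI = 174.0 / 2 = 87.00


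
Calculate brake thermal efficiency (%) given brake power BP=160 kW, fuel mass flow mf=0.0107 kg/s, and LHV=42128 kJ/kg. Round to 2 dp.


eta_BTE = (BP / (mf * LHV)) * 100
Denominator = 0.0107 * 42128 = 450.7696 kW
eta_BTE = (160 / 450.7696) * 100 = 35.49%


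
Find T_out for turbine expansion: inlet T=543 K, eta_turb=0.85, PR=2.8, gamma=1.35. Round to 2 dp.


T_out = T_in * (1 - eta * (1 - PR^(-(gamma-1)/gamma)))
Exponent = -(1.35-1)/1.35 = -0.25925926
PR^exp = 2.8^(-0.25925926) = 0.76572026
Factor = 1 - 0.85*(1 - 0.76572026) = 0.80086222
T_out = 543 * 0.80086222 = 434.87 K


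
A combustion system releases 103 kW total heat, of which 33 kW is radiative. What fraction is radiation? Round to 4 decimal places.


f_rad = Q_rad / Q_total
f_rad = 33 / 103 = 0.3204


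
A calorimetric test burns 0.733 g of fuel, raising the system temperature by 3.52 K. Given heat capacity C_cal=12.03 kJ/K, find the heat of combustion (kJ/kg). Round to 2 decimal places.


Hc = C_cal * delta_T / m_fuel
Q_released = 12.03 * 3.52 = 42.3456 kJ
m_fuel = 0.733 g = 0.733/1000 kg = 0.000733 kg
Hc = 42.3456 / 0.000733 = 57770.26 kJ/kg


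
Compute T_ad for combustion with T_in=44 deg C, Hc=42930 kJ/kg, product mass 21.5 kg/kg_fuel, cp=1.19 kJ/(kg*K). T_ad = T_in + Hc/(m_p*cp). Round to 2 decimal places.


T_ad = T_in + Hc / (m_p * cp)
Denominator = 21.5 * 1.19 = 25.5850
Temperature rise = 42930 / 25.5850 = 1677.94 K
T_ad = 44 + 1677.94 = 1721.94 deg C


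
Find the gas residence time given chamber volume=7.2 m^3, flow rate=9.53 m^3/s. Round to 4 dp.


tau = V / Q_flow
tau = 7.2 / 9.53 = 0.7555 s


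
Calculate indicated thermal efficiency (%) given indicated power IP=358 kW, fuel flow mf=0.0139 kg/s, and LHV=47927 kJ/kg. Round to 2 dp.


eta_ith = (IP / (mf * LHV)) * 100
Denominator = 0.0139 * 47927 = 666.1853 kW
eta_ith = (358 / 666.1853) * 100 = 53.74%


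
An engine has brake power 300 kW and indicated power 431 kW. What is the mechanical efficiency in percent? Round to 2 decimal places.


eta_mech = (BP / IP) * 100
Ratio = 300 / 431 = 0.6961
eta_mech = 0.6961 * 100 = 69.61%


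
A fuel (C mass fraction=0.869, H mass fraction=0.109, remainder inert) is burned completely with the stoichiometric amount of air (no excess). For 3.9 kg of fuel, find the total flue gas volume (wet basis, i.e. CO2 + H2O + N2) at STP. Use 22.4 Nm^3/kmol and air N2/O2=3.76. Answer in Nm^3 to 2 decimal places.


Per kg fuel: CO2 = (C/12 kmol)*22.4 = (0.869/12)*22.4 = 1.62213 Nm^3
Per kg fuel: H2O = (H/2 kmol)*22.4 = (0.109/2)*22.4 = 1.22080 Nm^3
O2 needed per kg fuel = C/12 + H/4 = 0.869/12 + 0.109/4 = 0.09966667 kmol
Per kg fuel: N2 = O2*3.76*22.4 = 0.09966667*3.76*22.4 = 8.39433 Nm^3
Total per kg = 1.62213 + 1.22080 + 8.39433 = 11.23726 Nm^3
Total = 11.23726 * 3.9 = 43.83 Nm^3


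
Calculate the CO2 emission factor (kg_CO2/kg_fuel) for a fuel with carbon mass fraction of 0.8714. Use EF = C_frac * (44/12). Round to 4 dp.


EF = C_frac * (M_CO2 / M_C)
EF = 0.8714 * (44/12)
EF = 0.8714 * 3.666667 = 3.1951 kg_CO2/kg_fuel


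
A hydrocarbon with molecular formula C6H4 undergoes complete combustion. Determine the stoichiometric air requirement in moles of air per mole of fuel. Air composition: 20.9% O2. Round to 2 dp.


Balanced combustion: C6H4 + 7 O2 -> 6 CO2 + 2 H2O
O2 needed = C + H/4 = 6 + 4/4 = 7.00 moles
Air moles = O2 / 0.209 = 7.00 / 0.209 = 33.49 moles air


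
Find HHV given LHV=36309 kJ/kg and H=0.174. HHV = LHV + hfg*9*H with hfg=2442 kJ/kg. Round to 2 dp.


HHV = LHV + hfg * 9 * H
Water addition = 2442 * 9 * 0.174 = 3824.172 kJ/kg
HHV = 36309 + 3824.172 = 40133.17 kJ/kg


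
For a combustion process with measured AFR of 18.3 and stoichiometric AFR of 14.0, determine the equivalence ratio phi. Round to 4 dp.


phi = AFR_stoich / AFR_actual
phi = 14.0 / 18.3 = 0.7650


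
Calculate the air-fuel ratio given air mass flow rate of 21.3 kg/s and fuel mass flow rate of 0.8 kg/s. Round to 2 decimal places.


AFR = m_air / m_fuel
AFR = 21.3 / 0.8 = 26.63


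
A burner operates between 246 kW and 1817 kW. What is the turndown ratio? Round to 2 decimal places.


TDR = Q_max / Q_min
TDR = 1817 / 246 = 7.39


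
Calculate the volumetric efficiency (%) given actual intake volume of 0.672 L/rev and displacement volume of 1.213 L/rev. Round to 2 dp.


eta_v = (V_actual / V_disp) * 100
Ratio = 0.672 / 1.213 = 0.5540
eta_v = 0.5540 * 100 = 55.40%


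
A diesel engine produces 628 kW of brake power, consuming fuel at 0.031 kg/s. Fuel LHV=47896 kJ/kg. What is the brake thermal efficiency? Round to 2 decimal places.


eta_BTE = (BP / (mf * LHV)) * 100
Denominator = 0.031 * 47896 = 1484.7760 kW
eta_BTE = (628 / 1484.7760) * 100 = 42.30%


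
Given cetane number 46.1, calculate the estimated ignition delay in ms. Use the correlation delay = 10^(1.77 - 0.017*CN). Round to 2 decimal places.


delay = 10^(1.77 - 0.017*CN)
Exponent = 1.77 - 0.017*46.1 = 0.9863
delay = 10^0.9863 = 9.69 ms


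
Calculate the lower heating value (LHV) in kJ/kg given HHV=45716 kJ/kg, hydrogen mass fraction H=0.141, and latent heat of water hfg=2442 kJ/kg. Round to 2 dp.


LHV = HHV - hfg * 9 * H
Water correction = 2442 * 9 * 0.141 = 3098.898 kJ/kg
LHV = 45716 - 3098.898 = 42617.10 kJ/kg


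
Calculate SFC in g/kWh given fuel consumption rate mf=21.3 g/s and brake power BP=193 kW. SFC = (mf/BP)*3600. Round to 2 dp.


SFC = (mf / BP) * 3600
Rate = 21.3 / 193 = 0.110363 g/(s*kW)
SFC = 0.110363 * 3600 = 397.31 g/kWh


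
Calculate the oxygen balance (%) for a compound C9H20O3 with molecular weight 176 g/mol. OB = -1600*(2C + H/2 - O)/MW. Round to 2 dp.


OB = -1600 * (2C + H/2 - O) / MW
Inner = 2*9 + 20/2 - 3 = 25.00
OB = -1600 * 25.00 / 176 = -227.27%


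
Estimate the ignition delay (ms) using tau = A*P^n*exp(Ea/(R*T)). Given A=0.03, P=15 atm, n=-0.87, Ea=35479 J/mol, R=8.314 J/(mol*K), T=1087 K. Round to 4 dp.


tau = A * P^n * exp(Ea/(R*T))
P^n = 15^(-0.87) = 0.09479831
Ea/(R*T) = 35479/(8.314*1087) = 3.925833
exp(Ea/(R*T)) = 50.695283
tau = 0.03 * 0.09479831 * 50.695283 = 0.1442 ms


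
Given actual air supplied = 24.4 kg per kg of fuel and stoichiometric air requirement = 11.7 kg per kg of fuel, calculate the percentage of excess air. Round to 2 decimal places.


Excess air = actual - stoichiometric = 24.4 - 11.7 = 12.70 kg/kg fuel
Excess air % = (excess / stoich) * 100 = (12.70 / 11.7) * 100 = 108.55%


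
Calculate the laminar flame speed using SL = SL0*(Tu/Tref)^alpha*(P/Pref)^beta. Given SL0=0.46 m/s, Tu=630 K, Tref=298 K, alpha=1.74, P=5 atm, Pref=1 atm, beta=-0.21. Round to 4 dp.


SL = SL0 * (Tu/Tref)^alpha * (P/Pref)^beta
T ratio = 630/298 = 2.11409396
(T ratio)^alpha = 2.11409396^1.74 = 3.678885
(P/Pref)^beta = 5^(-0.21) = 0.713208
SL = 0.46 * 3.678885 * 0.713208 = 1.2070 m/s


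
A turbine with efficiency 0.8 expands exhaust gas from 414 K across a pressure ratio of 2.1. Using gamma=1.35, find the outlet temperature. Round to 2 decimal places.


T_out = T_in * (1 - eta * (1 - PR^(-(gamma-1)/gamma)))
Exponent = -(1.35-1)/1.35 = -0.25925926
PR^exp = 2.1^(-0.25925926) = 0.82501466
Factor = 1 - 0.8*(1 - 0.82501466) = 0.86001173
T_out = 414 * 0.86001173 = 356.04 K


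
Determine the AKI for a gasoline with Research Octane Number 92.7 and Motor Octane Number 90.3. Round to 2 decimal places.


AKI = (RON + MON) / 2
AKI = (92.7 + 90.3) / 2
AKI = 183.0 / 2 = 91.50


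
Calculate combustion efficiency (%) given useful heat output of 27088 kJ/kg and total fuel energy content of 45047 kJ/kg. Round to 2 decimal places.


Efficiency = (Q_useful / Q_fuel) * 100
Efficiency = (27088 / 45047) * 100
Efficiency = 0.6013 * 100 = 60.13%


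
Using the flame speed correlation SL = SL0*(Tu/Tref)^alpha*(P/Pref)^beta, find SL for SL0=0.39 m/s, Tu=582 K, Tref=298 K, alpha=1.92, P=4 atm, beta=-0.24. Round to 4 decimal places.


SL = SL0 * (Tu/Tref)^alpha * (P/Pref)^beta
T ratio = 582/298 = 1.95302013
(T ratio)^alpha = 1.95302013^1.92 = 3.615405
(P/Pref)^beta = 4^(-0.24) = 0.716978
SL = 0.39 * 3.615405 * 0.716978 = 1.0109 m/s


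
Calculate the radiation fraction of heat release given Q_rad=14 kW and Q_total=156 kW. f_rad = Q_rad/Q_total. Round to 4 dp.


f_rad = Q_rad / Q_total
f_rad = 14 / 156 = 0.0897


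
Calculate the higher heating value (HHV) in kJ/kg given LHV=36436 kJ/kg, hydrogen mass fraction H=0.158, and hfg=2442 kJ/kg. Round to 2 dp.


HHV = LHV + hfg * 9 * H
Water addition = 2442 * 9 * 0.158 = 3472.524 kJ/kg
HHV = 36436 + 3472.524 = 39908.52 kJ/kg


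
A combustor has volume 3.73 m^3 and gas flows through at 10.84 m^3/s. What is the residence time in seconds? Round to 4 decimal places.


tau = V / Q_flow
tau = 3.73 / 10.84 = 0.3441 s


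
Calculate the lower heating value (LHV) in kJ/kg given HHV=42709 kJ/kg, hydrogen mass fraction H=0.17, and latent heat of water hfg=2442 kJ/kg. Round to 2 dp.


LHV = HHV - hfg * 9 * H
Water correction = 2442 * 9 * 0.17 = 3736.260 kJ/kg
LHV = 42709 - 3736.260 = 38972.74 kJ/kg


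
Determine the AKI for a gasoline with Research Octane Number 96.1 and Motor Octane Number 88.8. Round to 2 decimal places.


AKI = (RON + MON) / 2
AKI = (96.1 + 88.8) / 2
AKI = 184.9 / 2 = 92.45


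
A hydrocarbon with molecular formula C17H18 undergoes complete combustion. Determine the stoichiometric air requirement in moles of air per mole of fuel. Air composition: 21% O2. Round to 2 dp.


Balanced combustion: C17H18 + 21.5 O2 -> 17 CO2 + 9 H2O
O2 needed = C + H/4 = 17 + 18/4 = 21.50 moles
Air moles = O2 / 0.21 = 21.50 / 0.21 = 102.38 moles air


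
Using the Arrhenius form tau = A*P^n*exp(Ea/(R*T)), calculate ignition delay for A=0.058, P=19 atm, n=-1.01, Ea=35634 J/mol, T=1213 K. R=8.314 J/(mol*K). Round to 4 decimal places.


tau = A * P^n * exp(Ea/(R*T))
P^n = 19^(-1.01) = 0.05110447
Ea/(R*T) = 35634/(8.314*1213) = 3.533408
exp(Ea/(R*T)) = 34.240451
tau = 0.058 * 0.05110447 * 34.240451 = 0.1015 ms


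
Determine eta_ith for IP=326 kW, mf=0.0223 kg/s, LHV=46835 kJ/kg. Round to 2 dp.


eta_ith = (IP / (mf * LHV)) * 100
Denominator = 0.0223 * 46835 = 1044.4205 kW
eta_ith = (326 / 1044.4205) * 100 = 31.21%


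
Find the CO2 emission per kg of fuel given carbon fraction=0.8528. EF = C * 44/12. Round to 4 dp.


EF = C_frac * (M_CO2 / M_C)
EF = 0.8528 * (44/12)
EF = 0.8528 * 3.666667 = 3.1269 kg_CO2/kg_fuel


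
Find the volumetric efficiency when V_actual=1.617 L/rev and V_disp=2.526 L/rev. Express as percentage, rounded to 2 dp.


eta_v = (V_actual / V_disp) * 100
Ratio = 1.617 / 2.526 = 0.6401
eta_v = 0.6401 * 100 = 64.01%


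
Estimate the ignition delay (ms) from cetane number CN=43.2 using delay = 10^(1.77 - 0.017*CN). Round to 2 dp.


delay = 10^(1.77 - 0.017*CN)
Exponent = 1.77 - 0.017*43.2 = 1.0356
delay = 10^1.0356 = 10.85 ms


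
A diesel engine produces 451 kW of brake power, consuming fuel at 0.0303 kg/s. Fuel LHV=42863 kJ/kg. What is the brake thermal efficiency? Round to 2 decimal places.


eta_BTE = (BP / (mf * LHV)) * 100
Denominator = 0.0303 * 42863 = 1298.7489 kW
eta_BTE = (451 / 1298.7489) * 100 = 34.73%


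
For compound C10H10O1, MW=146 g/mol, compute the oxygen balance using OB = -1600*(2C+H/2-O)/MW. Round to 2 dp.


OB = -1600 * (2C + H/2 - O) / MW
Inner = 2*10 + 10/2 - 1 = 24.00
OB = -1600 * 24.00 / 146 = -263.01%


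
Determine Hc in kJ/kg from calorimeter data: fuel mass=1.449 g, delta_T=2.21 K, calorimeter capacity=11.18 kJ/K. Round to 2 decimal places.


Hc = C_cal * delta_T / m_fuel
Q_released = 11.18 * 2.21 = 24.7078 kJ
m_fuel = 1.449 g = 1.449/1000 kg = 0.001449 kg
Hc = 24.7078 / 0.001449 = 17051.62 kJ/kg


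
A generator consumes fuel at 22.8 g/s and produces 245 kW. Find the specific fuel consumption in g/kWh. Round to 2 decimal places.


SFC = (mf / BP) * 3600
Rate = 22.8 / 245 = 0.093061 g/(s*kW)
SFC = 0.093061 * 3600 = 335.02 g/kWh


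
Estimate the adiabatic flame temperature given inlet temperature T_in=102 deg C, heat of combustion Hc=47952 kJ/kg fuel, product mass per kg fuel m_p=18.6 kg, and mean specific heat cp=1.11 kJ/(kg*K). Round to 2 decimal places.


T_ad = T_in + Hc / (m_p * cp)
Denominator = 18.6 * 1.11 = 20.6460
Temperature rise = 47952 / 20.6460 = 2322.58 K
T_ad = 102 + 2322.58 = 2424.58 deg C


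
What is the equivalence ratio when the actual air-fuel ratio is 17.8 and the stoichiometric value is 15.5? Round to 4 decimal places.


phi = AFR_stoich / AFR_actual
phi = 15.5 / 17.8 = 0.8708


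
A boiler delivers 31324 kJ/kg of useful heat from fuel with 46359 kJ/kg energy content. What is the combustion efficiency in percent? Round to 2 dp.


Efficiency = (Q_useful / Q_fuel) * 100
Efficiency = (31324 / 46359) * 100
Efficiency = 0.6757 * 100 = 67.57%


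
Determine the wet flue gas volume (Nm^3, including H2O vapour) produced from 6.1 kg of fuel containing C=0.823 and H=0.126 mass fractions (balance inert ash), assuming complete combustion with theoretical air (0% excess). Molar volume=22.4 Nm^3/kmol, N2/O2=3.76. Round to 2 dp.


Per kg fuel: CO2 = (C/12 kmol)*22.4 = (0.823/12)*22.4 = 1.53627 Nm^3
Per kg fuel: H2O = (H/2 kmol)*22.4 = (0.126/2)*22.4 = 1.41120 Nm^3
O2 needed per kg fuel = C/12 + H/4 = 0.823/12 + 0.126/4 = 0.10008333 kmol
Per kg fuel: N2 = O2*3.76*22.4 = 0.10008333*3.76*22.4 = 8.42942 Nm^3
Total per kg = 1.53627 + 1.41120 + 8.42942 = 11.37689 Nm^3
Total = 11.37689 * 6.1 = 69.40 Nm^3


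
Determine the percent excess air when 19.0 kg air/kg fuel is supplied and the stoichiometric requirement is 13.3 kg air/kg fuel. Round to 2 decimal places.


Excess air = actual - stoichiometric = 19.0 - 13.3 = 5.70 kg/kg fuel
Excess air % = (excess / stoich) * 100 = (5.70 / 13.3) * 100 = 42.86%


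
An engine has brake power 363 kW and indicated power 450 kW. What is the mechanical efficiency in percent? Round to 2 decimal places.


eta_mech = (BP / IP) * 100
Ratio = 363 / 450 = 0.8067
eta_mech = 0.8067 * 100 = 80.67%


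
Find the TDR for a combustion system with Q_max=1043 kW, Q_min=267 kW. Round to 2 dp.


TDR = Q_max / Q_min
TDR = 1043 / 267 = 3.91


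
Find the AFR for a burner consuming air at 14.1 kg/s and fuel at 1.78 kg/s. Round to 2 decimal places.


AFR = m_air / m_fuel
AFR = 14.1 / 1.78 = 7.92


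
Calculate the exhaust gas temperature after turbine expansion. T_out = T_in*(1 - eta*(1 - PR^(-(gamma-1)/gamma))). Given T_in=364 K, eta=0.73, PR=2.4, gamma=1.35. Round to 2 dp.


T_out = T_in * (1 - eta * (1 - PR^(-(gamma-1)/gamma)))
Exponent = -(1.35-1)/1.35 = -0.25925926
PR^exp = 2.4^(-0.25925926) = 0.79694200
Factor = 1 - 0.73*(1 - 0.79694200) = 0.85176766
T_out = 364 * 0.85176766 = 310.04 K


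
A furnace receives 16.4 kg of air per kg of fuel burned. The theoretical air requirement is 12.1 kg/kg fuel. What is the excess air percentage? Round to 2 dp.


Excess air = actual - stoichiometric = 16.4 - 12.1 = 4.30 kg/kg fuel
Excess air % = (excess / stoich) * 100 = (4.30 / 12.1) * 100 = 35.54%


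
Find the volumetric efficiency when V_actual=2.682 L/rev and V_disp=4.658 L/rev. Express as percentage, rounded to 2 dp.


eta_v = (V_actual / V_disp) * 100
Ratio = 2.682 / 4.658 = 0.5758
eta_v = 0.5758 * 100 = 57.58%


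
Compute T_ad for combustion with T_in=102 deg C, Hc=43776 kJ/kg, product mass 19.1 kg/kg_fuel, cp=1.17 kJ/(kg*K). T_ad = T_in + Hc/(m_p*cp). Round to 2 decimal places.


T_ad = T_in + Hc / (m_p * cp)
Denominator = 19.1 * 1.17 = 22.3470
Temperature rise = 43776 / 22.3470 = 1958.92 K
T_ad = 102 + 1958.92 = 2060.92 deg C


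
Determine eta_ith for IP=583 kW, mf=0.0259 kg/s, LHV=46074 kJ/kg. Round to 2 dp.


eta_ith = (IP / (mf * LHV)) * 100
Denominator = 0.0259 * 46074 = 1193.3166 kW
eta_ith = (583 / 1193.3166) * 100 = 48.86%


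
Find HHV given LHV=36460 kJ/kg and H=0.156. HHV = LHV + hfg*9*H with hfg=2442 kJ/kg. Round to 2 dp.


HHV = LHV + hfg * 9 * H
Water addition = 2442 * 9 * 0.156 = 3428.568 kJ/kg
HHV = 36460 + 3428.568 = 39888.57 kJ/kg


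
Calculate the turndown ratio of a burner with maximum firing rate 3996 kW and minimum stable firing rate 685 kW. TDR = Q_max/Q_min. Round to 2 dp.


TDR = Q_max / Q_min
TDR = 3996 / 685 = 5.83


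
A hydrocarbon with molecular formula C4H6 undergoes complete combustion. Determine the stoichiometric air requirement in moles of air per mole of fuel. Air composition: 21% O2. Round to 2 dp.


Balanced combustion: C4H6 + 5.5 O2 -> 4 CO2 + 3 H2O
O2 needed = C + H/4 = 4 + 6/4 = 5.50 moles
Air moles = O2 / 0.21 = 5.50 / 0.21 = 26.19 moles air


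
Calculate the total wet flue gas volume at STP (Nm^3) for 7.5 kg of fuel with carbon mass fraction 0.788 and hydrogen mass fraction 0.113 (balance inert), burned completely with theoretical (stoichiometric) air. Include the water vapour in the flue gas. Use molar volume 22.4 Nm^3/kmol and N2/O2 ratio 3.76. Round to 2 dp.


Per kg fuel: CO2 = (C/12 kmol)*22.4 = (0.788/12)*22.4 = 1.47093 Nm^3
Per kg fuel: H2O = (H/2 kmol)*22.4 = (0.113/2)*22.4 = 1.26560 Nm^3
O2 needed per kg fuel = C/12 + H/4 = 0.788/12 + 0.113/4 = 0.09391667 kmol
Per kg fuel: N2 = O2*3.76*22.4 = 0.09391667*3.76*22.4 = 7.91004 Nm^3
Total per kg = 1.47093 + 1.26560 + 7.91004 = 10.64657 Nm^3
Total = 10.64657 * 7.5 = 79.85 Nm^3


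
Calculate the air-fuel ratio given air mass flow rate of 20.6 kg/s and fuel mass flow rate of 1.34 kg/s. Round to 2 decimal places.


AFR = m_air / m_fuel
AFR = 20.6 / 1.34 = 15.37


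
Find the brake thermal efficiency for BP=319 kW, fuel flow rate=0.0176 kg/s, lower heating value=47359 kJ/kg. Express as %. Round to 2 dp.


eta_BTE = (BP / (mf * LHV)) * 100
Denominator = 0.0176 * 47359 = 833.5184 kW
eta_BTE = (319 / 833.5184) * 100 = 38.27%


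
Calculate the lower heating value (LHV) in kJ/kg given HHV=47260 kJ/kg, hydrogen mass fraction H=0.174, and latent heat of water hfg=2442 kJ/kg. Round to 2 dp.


LHV = HHV - hfg * 9 * H
Water correction = 2442 * 9 * 0.174 = 3824.172 kJ/kg
LHV = 47260 - 3824.172 = 43435.83 kJ/kg


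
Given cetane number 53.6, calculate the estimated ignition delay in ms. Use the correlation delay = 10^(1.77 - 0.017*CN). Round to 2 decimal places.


delay = 10^(1.77 - 0.017*CN)
Exponent = 1.77 - 0.017*53.6 = 0.8588
delay = 10^0.8588 = 7.22 ms


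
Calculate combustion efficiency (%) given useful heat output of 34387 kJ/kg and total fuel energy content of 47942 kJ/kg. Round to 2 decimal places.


Efficiency = (Q_useful / Q_fuel) * 100
Efficiency = (34387 / 47942) * 100
Efficiency = 0.7173 * 100 = 71.73%


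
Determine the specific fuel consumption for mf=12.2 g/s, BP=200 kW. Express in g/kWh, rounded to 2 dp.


SFC = (mf / BP) * 3600
Rate = 12.2 / 200 = 0.061000 g/(s*kW)
SFC = 0.061000 * 3600 = 219.60 g/kWh


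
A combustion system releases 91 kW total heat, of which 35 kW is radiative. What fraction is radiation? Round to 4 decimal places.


f_rad = Q_rad / Q_total
f_rad = 35 / 91 = 0.3846


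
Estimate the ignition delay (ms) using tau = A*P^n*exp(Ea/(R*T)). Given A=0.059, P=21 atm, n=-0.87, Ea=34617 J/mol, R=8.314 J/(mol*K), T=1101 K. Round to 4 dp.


tau = A * P^n * exp(Ea/(R*T))
P^n = 21^(-0.87) = 0.07074068
Ea/(R*T) = 34617/(8.314*1101) = 3.781744
exp(Ea/(R*T)) = 43.892509
tau = 0.059 * 0.07074068 * 43.892509 = 0.1832 ms


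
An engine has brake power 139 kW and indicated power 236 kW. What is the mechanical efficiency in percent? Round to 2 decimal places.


eta_mech = (BP / IP) * 100
Ratio = 139 / 236 = 0.5890
eta_mech = 0.5890 * 100 = 58.90%


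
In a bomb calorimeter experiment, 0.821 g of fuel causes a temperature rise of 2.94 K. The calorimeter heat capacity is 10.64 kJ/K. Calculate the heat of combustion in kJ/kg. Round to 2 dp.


Hc = C_cal * delta_T / m_fuel
Q_released = 10.64 * 2.94 = 31.2816 kJ
m_fuel = 0.821 g = 0.821/1000 kg = 0.000821 kg
Hc = 31.2816 / 0.000821 = 38101.83 kJ/kg


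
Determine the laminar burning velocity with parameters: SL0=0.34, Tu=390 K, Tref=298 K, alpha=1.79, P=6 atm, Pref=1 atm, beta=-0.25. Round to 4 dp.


SL = SL0 * (Tu/Tref)^alpha * (P/Pref)^beta
T ratio = 390/298 = 1.30872483
(T ratio)^alpha = 1.30872483^1.79 = 1.618671
(P/Pref)^beta = 6^(-0.25) = 0.638943
SL = 0.34 * 1.618671 * 0.638943 = 0.3516 m/s


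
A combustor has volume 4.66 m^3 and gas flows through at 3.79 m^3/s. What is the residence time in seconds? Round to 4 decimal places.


tau = V / Q_flow
tau = 4.66 / 3.79 = 1.2296 s


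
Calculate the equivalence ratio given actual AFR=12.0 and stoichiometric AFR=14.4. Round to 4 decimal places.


phi = AFR_stoich / AFR_actual
phi = 14.4 / 12.0 = 1.2000


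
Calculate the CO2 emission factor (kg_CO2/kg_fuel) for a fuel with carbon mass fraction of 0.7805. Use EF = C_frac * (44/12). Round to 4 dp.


EF = C_frac * (M_CO2 / M_C)
EF = 0.7805 * (44/12)
EF = 0.7805 * 3.666667 = 2.8618 kg_CO2/kg_fuel


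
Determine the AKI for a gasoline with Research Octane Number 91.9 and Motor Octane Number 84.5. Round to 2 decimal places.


AKI = (RON + MON) / 2
AKI = (91.9 + 84.5) / 2
AKI = 176.4 / 2 = 88.20


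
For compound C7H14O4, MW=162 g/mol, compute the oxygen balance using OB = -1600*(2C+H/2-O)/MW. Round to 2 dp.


OB = -1600 * (2C + H/2 - O) / MW
Inner = 2*7 + 14/2 - 4 = 17.00
OB = -1600 * 17.00 / 162 = -167.90%


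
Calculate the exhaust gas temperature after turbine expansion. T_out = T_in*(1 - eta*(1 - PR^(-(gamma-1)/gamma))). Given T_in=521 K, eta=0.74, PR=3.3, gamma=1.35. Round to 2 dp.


T_out = T_in * (1 - eta * (1 - PR^(-(gamma-1)/gamma)))
Exponent = -(1.35-1)/1.35 = -0.25925926
PR^exp = 3.3^(-0.25925926) = 0.73378775
Factor = 1 - 0.74*(1 - 0.73378775) = 0.80300294
T_out = 521 * 0.80300294 = 418.36 K


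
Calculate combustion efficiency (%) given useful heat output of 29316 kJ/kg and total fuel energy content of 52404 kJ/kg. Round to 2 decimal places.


Efficiency = (Q_useful / Q_fuel) * 100
Efficiency = (29316 / 52404) * 100
Efficiency = 0.5594 * 100 = 55.94%


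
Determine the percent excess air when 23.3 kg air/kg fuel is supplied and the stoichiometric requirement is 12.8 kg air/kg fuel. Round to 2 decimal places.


Excess air = actual - stoichiometric = 23.3 - 12.8 = 10.50 kg/kg fuel
Excess air % = (excess / stoich) * 100 = (10.50 / 12.8) * 100 = 82.03%


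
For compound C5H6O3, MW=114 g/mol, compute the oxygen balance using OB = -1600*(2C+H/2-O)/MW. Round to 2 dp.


OB = -1600 * (2C + H/2 - O) / MW
Inner = 2*5 + 6/2 - 3 = 10.00
OB = -1600 * 10.00 / 114 = -140.35%


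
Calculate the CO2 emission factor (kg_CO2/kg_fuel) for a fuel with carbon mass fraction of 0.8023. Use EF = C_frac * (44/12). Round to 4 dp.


EF = C_frac * (M_CO2 / M_C)
EF = 0.8023 * (44/12)
EF = 0.8023 * 3.666667 = 2.9418 kg_CO2/kg_fuel


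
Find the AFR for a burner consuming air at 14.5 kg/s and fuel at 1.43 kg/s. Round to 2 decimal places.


AFR = m_air / m_fuel
AFR = 14.5 / 1.43 = 10.14


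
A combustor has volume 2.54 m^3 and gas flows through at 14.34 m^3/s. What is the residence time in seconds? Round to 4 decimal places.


tau = V / Q_flow
tau = 2.54 / 14.34 = 0.1771 s


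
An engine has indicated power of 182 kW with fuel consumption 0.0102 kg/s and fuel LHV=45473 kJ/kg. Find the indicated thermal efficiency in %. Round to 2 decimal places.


eta_ith = (IP / (mf * LHV)) * 100
Denominator = 0.0102 * 45473 = 463.8246 kW
eta_ith = (182 / 463.8246) * 100 = 39.24%


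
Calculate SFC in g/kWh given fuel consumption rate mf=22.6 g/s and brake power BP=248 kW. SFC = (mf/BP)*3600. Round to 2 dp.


SFC = (mf / BP) * 3600
Rate = 22.6 / 248 = 0.091129 g/(s*kW)
SFC = 0.091129 * 3600 = 328.06 g/kWh


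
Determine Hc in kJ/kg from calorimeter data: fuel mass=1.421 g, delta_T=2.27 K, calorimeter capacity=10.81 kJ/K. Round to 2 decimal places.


Hc = C_cal * delta_T / m_fuel
Q_released = 10.81 * 2.27 = 24.5387 kJ
m_fuel = 1.421 g = 1.421/1000 kg = 0.001421 kg
Hc = 24.5387 / 0.001421 = 17268.61 kJ/kg


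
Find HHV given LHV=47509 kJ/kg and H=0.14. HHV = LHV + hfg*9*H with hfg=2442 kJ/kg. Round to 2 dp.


HHV = LHV + hfg * 9 * H
Water addition = 2442 * 9 * 0.14 = 3076.920 kJ/kg
HHV = 47509 + 3076.920 = 50585.92 kJ/kg


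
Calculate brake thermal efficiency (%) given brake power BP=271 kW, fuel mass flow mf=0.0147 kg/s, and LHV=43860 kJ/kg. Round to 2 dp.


eta_BTE = (BP / (mf * LHV)) * 100
Denominator = 0.0147 * 43860 = 644.7420 kW
eta_BTE = (271 / 644.7420) * 100 = 42.03%


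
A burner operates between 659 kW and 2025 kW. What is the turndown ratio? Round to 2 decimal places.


TDR = Q_max / Q_min
TDR = 2025 / 659 = 3.07


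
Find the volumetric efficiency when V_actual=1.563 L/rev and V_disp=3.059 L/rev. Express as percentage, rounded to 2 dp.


eta_v = (V_actual / V_disp) * 100
Ratio = 1.563 / 3.059 = 0.5110
eta_v = 0.5110 * 100 = 51.10%


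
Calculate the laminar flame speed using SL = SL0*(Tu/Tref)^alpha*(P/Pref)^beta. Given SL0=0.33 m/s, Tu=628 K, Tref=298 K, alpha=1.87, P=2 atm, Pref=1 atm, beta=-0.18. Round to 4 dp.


SL = SL0 * (Tu/Tref)^alpha * (P/Pref)^beta
T ratio = 628/298 = 2.10738255
(T ratio)^alpha = 2.10738255^1.87 = 4.030882
(P/Pref)^beta = 2^(-0.18) = 0.882703
SL = 0.33 * 4.030882 * 0.882703 = 1.1742 m/s


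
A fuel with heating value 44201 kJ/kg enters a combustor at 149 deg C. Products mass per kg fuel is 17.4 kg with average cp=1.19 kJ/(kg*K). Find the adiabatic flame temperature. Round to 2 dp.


T_ad = T_in + Hc / (m_p * cp)
Denominator = 17.4 * 1.19 = 20.7060
Temperature rise = 44201 / 20.7060 = 2134.70 K
T_ad = 149 + 2134.70 = 2283.70 deg C


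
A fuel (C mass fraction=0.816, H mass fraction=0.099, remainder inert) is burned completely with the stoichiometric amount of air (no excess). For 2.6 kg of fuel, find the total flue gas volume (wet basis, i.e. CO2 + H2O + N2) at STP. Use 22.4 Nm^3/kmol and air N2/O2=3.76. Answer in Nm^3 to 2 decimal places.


Per kg fuel: CO2 = (C/12 kmol)*22.4 = (0.816/12)*22.4 = 1.52320 Nm^3
Per kg fuel: H2O = (H/2 kmol)*22.4 = (0.099/2)*22.4 = 1.10880 Nm^3
O2 needed per kg fuel = C/12 + H/4 = 0.816/12 + 0.099/4 = 0.09275000 kmol
Per kg fuel: N2 = O2*3.76*22.4 = 0.09275000*3.76*22.4 = 7.81178 Nm^3
Total per kg = 1.52320 + 1.10880 + 7.81178 = 10.44378 Nm^3
Total = 10.44378 * 2.6 = 27.15 Nm^3


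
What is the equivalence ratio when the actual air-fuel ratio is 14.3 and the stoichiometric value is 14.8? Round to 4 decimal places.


phi = AFR_stoich / AFR_actual
phi = 14.8 / 14.3 = 1.0350


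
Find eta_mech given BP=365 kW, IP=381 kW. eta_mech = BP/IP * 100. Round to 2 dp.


eta_mech = (BP / IP) * 100
Ratio = 365 / 381 = 0.9580
eta_mech = 0.9580 * 100 = 95.80%


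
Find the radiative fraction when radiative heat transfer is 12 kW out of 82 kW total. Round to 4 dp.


f_rad = Q_rad / Q_total
f_rad = 12 / 82 = 0.1463


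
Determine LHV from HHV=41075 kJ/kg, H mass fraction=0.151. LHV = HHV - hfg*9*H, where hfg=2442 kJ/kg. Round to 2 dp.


LHV = HHV - hfg * 9 * H
Water correction = 2442 * 9 * 0.151 = 3318.678 kJ/kg
LHV = 41075 - 3318.678 = 37756.32 kJ/kg


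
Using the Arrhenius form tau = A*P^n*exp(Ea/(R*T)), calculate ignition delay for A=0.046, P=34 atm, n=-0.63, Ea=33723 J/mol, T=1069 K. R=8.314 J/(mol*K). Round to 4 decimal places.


tau = A * P^n * exp(Ea/(R*T))
P^n = 34^(-0.63) = 0.10843470
Ea/(R*T) = 33723/(8.314*1069) = 3.794360
exp(Ea/(R*T)) = 44.449758
tau = 0.046 * 0.10843470 * 44.449758 = 0.2217 ms


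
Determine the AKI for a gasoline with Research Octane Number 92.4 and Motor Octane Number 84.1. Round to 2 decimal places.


AKI = (RON + MON) / 2
AKI = (92.4 + 84.1) / 2
AKI = 176.5 / 2 = 88.25


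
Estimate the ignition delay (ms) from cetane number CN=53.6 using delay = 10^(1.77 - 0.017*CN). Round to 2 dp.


delay = 10^(1.77 - 0.017*CN)
Exponent = 1.77 - 0.017*53.6 = 0.8588
delay = 10^0.8588 = 7.22 ms


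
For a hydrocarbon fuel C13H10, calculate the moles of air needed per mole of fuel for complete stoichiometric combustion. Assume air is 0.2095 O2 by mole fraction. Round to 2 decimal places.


Balanced combustion: C13H10 + 15.5 O2 -> 13 CO2 + 5 H2O
O2 needed = C + H/4 = 13 + 10/4 = 15.50 moles
Air moles = O2 / 0.2095 = 15.50 / 0.2095 = 73.99 moles air


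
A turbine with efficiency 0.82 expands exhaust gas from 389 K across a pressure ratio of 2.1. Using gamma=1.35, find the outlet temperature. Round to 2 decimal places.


T_out = T_in * (1 - eta * (1 - PR^(-(gamma-1)/gamma)))
Exponent = -(1.35-1)/1.35 = -0.25925926
PR^exp = 2.1^(-0.25925926) = 0.82501466
Factor = 1 - 0.82*(1 - 0.82501466) = 0.85651202
T_out = 389 * 0.85651202 = 333.18 K


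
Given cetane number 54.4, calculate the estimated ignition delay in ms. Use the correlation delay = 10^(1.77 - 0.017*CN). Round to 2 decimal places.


delay = 10^(1.77 - 0.017*CN)
Exponent = 1.77 - 0.017*54.4 = 0.8452
delay = 10^0.8452 = 7.00 ms


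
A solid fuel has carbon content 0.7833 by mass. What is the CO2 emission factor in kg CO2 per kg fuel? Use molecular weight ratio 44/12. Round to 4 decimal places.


EF = C_frac * (M_CO2 / M_C)
EF = 0.7833 * (44/12)
EF = 0.7833 * 3.666667 = 2.8721 kg_CO2/kg_fuel


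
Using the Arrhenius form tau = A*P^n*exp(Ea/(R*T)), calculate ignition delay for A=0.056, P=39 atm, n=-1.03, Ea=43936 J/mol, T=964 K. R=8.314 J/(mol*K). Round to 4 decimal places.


tau = A * P^n * exp(Ea/(R*T))
P^n = 39^(-1.03) = 0.02297225
Ea/(R*T) = 43936/(8.314*964) = 5.481930
exp(Ea/(R*T)) = 240.309985
tau = 0.056 * 0.02297225 * 240.309985 = 0.3091 ms


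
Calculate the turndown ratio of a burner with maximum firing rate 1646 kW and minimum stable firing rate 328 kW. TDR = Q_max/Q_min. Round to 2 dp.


TDR = Q_max / Q_min
TDR = 1646 / 328 = 5.02


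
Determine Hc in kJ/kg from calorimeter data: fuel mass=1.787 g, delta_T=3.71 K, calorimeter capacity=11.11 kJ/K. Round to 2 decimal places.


Hc = C_cal * delta_T / m_fuel
Q_released = 11.11 * 3.71 = 41.2181 kJ
m_fuel = 1.787 g = 1.787/1000 kg = 0.001787 kg
Hc = 41.2181 / 0.001787 = 23065.53 kJ/kg


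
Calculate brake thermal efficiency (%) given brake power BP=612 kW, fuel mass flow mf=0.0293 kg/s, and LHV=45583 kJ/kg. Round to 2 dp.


eta_BTE = (BP / (mf * LHV)) * 100
Denominator = 0.0293 * 45583 = 1335.5819 kW
eta_BTE = (612 / 1335.5819) * 100 = 45.82%


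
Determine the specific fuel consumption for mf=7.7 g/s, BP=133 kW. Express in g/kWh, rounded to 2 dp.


SFC = (mf / BP) * 3600
Rate = 7.7 / 133 = 0.057895 g/(s*kW)
SFC = 0.057895 * 3600 = 208.42 g/kWh


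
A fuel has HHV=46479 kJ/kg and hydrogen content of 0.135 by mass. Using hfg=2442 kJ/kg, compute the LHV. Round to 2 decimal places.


LHV = HHV - hfg * 9 * H
Water correction = 2442 * 9 * 0.135 = 2967.030 kJ/kg
LHV = 46479 - 2967.030 = 43511.97 kJ/kg


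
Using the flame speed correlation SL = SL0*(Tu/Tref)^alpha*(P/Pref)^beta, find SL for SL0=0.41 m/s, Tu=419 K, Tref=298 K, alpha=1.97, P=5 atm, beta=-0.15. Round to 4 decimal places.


SL = SL0 * (Tu/Tref)^alpha * (P/Pref)^beta
T ratio = 419/298 = 1.40604027
(T ratio)^alpha = 1.40604027^1.97 = 1.956841
(P/Pref)^beta = 5^(-0.15) = 0.785515
SL = 0.41 * 1.956841 * 0.785515 = 0.6302 m/s


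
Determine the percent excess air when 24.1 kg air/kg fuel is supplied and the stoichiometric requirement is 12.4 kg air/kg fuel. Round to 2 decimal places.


Excess air = actual - stoichiometric = 24.1 - 12.4 = 11.70 kg/kg fuel
Excess air % = (excess / stoich) * 100 = (11.70 / 12.4) * 100 = 94.35%


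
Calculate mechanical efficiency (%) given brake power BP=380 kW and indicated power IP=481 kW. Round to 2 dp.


eta_mech = (BP / IP) * 100
Ratio = 380 / 481 = 0.7900
eta_mech = 0.7900 * 100 = 79.00%


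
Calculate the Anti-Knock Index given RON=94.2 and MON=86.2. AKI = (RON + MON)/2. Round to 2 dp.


AKI = (RON + MON) / 2
AKI = (94.2 + 86.2) / 2
AKI = 180.4 / 2 = 90.20


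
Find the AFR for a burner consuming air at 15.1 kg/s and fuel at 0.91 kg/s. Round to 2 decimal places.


AFR = m_air / m_fuel
AFR = 15.1 / 0.91 = 16.59


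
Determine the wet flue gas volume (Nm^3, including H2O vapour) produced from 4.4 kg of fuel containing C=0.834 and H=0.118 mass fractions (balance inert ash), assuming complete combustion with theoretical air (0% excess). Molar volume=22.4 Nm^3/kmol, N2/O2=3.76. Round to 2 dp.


Per kg fuel: CO2 = (C/12 kmol)*22.4 = (0.834/12)*22.4 = 1.55680 Nm^3
Per kg fuel: H2O = (H/2 kmol)*22.4 = (0.118/2)*22.4 = 1.32160 Nm^3
O2 needed per kg fuel = C/12 + H/4 = 0.834/12 + 0.118/4 = 0.09900000 kmol
Per kg fuel: N2 = O2*3.76*22.4 = 0.09900000*3.76*22.4 = 8.33818 Nm^3
Total per kg = 1.55680 + 1.32160 + 8.33818 = 11.21658 Nm^3
Total = 11.21658 * 4.4 = 49.35 Nm^3


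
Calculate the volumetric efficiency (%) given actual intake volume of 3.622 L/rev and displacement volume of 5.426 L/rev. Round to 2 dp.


eta_v = (V_actual / V_disp) * 100
Ratio = 3.622 / 5.426 = 0.6675
eta_v = 0.6675 * 100 = 66.75%


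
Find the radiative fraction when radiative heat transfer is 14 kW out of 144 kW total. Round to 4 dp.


f_rad = Q_rad / Q_total
f_rad = 14 / 144 = 0.0972


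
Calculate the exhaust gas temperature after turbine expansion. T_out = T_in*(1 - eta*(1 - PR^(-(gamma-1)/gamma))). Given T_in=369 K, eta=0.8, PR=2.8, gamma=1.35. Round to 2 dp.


T_out = T_in * (1 - eta * (1 - PR^(-(gamma-1)/gamma)))
Exponent = -(1.35-1)/1.35 = -0.25925926
PR^exp = 2.8^(-0.25925926) = 0.76572026
Factor = 1 - 0.8*(1 - 0.76572026) = 0.81257621
T_out = 369 * 0.81257621 = 299.84 K


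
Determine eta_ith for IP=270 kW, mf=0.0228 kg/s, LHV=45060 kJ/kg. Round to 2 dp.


eta_ith = (IP / (mf * LHV)) * 100
Denominator = 0.0228 * 45060 = 1027.3680 kW
eta_ith = (270 / 1027.3680) * 100 = 26.28%


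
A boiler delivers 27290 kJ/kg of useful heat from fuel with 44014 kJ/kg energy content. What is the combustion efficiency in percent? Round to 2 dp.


Efficiency = (Q_useful / Q_fuel) * 100
Efficiency = (27290 / 44014) * 100
Efficiency = 0.6200 * 100 = 62.00%


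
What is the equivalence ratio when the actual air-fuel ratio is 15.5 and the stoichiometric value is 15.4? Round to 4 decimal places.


phi = AFR_stoich / AFR_actual
phi = 15.4 / 15.5 = 0.9935


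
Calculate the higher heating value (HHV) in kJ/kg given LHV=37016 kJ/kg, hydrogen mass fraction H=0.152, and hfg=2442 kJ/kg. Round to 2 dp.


HHV = LHV + hfg * 9 * H
Water addition = 2442 * 9 * 0.152 = 3340.656 kJ/kg
HHV = 37016 + 3340.656 = 40356.66 kJ/kg


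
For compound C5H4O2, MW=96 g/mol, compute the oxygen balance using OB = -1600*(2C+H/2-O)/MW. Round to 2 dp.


OB = -1600 * (2C + H/2 - O) / MW
Inner = 2*5 + 4/2 - 2 = 10.00
OB = -1600 * 10.00 / 96 = -166.67%


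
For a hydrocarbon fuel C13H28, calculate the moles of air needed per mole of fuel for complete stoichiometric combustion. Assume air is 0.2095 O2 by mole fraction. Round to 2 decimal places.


Balanced combustion: C13H28 + 20 O2 -> 13 CO2 + 14 H2O
O2 needed = C + H/4 = 13 + 28/4 = 20.00 moles
Air moles = O2 / 0.2095 = 20.00 / 0.2095 = 95.47 moles air


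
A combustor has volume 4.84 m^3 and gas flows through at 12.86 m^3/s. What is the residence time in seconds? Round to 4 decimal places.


tau = V / Q_flow
tau = 4.84 / 12.86 = 0.3764 s


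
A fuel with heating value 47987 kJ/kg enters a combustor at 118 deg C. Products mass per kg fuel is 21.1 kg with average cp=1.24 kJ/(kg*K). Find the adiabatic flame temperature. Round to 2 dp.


T_ad = T_in + Hc / (m_p * cp)
Denominator = 21.1 * 1.24 = 26.1640
Temperature rise = 47987 / 26.1640 = 1834.09 K
T_ad = 118 + 1834.09 = 1952.09 deg C


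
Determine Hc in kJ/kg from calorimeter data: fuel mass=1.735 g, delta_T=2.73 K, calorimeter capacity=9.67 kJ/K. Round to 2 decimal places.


Hc = C_cal * delta_T / m_fuel
Q_released = 9.67 * 2.73 = 26.3991 kJ
m_fuel = 1.735 g = 1.735/1000 kg = 0.001735 kg
Hc = 26.3991 / 0.001735 = 15215.62 kJ/kg


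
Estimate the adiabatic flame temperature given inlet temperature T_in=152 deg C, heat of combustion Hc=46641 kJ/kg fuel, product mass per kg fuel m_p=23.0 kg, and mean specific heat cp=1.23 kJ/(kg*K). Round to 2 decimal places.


T_ad = T_in + Hc / (m_p * cp)
Denominator = 23.0 * 1.23 = 28.2900
Temperature rise = 46641 / 28.2900 = 1648.67 K
T_ad = 152 + 1648.67 = 1800.67 deg C


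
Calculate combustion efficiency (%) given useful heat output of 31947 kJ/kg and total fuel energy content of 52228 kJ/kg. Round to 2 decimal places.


Efficiency = (Q_useful / Q_fuel) * 100
Efficiency = (31947 / 52228) * 100
Efficiency = 0.6117 * 100 = 61.17%


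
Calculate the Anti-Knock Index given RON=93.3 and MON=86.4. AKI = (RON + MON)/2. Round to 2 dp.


AKI = (RON + MON) / 2
AKI = (93.3 + 86.4) / 2
AKI = 179.7 / 2 = 89.85


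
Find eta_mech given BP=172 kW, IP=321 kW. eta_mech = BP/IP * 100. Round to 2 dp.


eta_mech = (BP / IP) * 100
Ratio = 172 / 321 = 0.5358
eta_mech = 0.5358 * 100 = 53.58%
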